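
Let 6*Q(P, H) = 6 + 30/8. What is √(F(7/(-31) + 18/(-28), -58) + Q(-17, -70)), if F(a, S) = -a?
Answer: 3*√208754/868 ≈ 1.5791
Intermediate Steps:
Q(P, H) = 13/8 (Q(P, H) = (6 + 30/8)/6 = (6 + 30*(⅛))/6 = (6 + 15/4)/6 = (⅙)*(39/4) = 13/8)
√(F(7/(-31) + 18/(-28), -58) + Q(-17, -70)) = √(-(7/(-31) + 18/(-28)) + 13/8) = √(-(7*(-1/31) + 18*(-1/28)) + 13/8) = √(-(-7/31 - 9/14) + 13/8) = √(-1*(-377/434) + 13/8) = √(377/434 + 13/8) = √(4329/1736) = 3*√208754/868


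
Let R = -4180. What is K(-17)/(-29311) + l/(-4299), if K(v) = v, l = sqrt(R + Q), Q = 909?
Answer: 17/29311 - I*sqrt(3271)/4299 ≈ 0.00057999 - 0.013304*I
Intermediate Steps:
l = I*sqrt(3271) (l = sqrt(-4180 + 909) = sqrt(-3271) = I*sqrt(3271) ≈ 57.193*I)
K(-17)/(-29311) + l/(-4299) = -17/(-29311) + (I*sqrt(3271))/(-4299) = -17*(-1/29311) + (I*sqrt(3271))*(-1/4299) = 17/29311 - I*sqrt(3271)/4299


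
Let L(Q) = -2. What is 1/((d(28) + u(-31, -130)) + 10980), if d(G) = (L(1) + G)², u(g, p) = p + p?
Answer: 1/11396 ≈ 8.7750e-5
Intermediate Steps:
u(g, p) = 2*p
d(G) = (-2 + G)²
1/((d(28) + u(-31, -130)) + 10980) = 1/(((-2 + 28)² + 2*(-130)) + 10980) = 1/((26² - 260) + 10980) = 1/((676 - 260) + 10980) = 1/(416 + 10980) = 1/11396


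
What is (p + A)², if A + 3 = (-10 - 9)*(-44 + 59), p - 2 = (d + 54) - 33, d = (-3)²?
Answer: 65536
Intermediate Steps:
d = 9
p = 32 (p = 2 + ((9 + 54) - 33) = 2 + (63 - 33) = 2 + 30 = 32)
A = -288 (A = -3 + (-10 - 9)*(-44 + 59) = -3 - 19*15 = -3 - 285 = -288)
(p + A)² = (32 - 288)² = (-256)² = 65536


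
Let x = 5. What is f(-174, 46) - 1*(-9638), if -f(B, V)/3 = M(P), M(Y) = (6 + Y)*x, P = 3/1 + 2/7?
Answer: 66491/7 ≈ 9498.7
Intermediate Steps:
P = 23/7 (P = 3*1 + 2*(⅐) = 3 + 2/7 = 23/7 ≈ 3.2857)
M(Y) = 30 + 5*Y (M(Y) = (6 + Y)*5 = 30 + 5*Y)
f(B, V) = -975/7 (f(B, V) = -3*(30 + 5*(23/7)) = -3*(30 + 115/7) = -3*325/7 = -975/7)
f(-174, 46) - 1*(-9638) = -975/7 - 1*(-9638) = -975/7 + 9638 = 66491/7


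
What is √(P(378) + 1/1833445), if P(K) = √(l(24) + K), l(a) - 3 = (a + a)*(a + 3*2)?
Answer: √(1833445 + 3361520568025*√1821)/1833445 ≈ 6.5325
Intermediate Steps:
l(a) = 3 + 2*a*(6 + a) (l(a) = 3 + (a + a)*(a + 3*2) = 3 + (2*a)*(a + 6) = 3 + (2*a)*(6 + a) = 3 + 2*a*(6 + a))
P(K) = √(1443 + K) (P(K) = √((3 + 2*24² + 12*24) + K) = √((3 + 2*576 + 288) + K) = √((3 + 1152 + 288) + K) = √(1443 + K))
√(P(378) + 1/1833445) = √(√(1443 + 378) + 1/1833445) = √(√1821 + 1/1833445) = √(1/1833445 + √1821)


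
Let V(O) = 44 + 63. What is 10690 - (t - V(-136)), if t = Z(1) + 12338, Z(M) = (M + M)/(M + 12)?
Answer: -20035/13 ≈ -1541.2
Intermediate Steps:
V(O) = 107
Z(M) = 2*M/(12 + M) (Z(M) = (2*M)/(12 + M) = 2*M/(12 + M))
t = 160396/13 (t = 2*1/(12 + 1) + 12338 = 2*1/13 + 12338 = 2*1*(1/13) + 12338 = 2/13 + 12338 = 160396/13 ≈ 12338.)
10690 - (t - V(-136)) = 10690 - (160396/13 - 1*107) = 10690 - (160396/13 - 107) = 10690 - 1*159005/13 = 10690 - 159005/13 = -20035/13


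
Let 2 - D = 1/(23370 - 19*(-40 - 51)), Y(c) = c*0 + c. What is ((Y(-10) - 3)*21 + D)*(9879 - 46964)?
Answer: 252245865550/25099 ≈ 1.0050e+7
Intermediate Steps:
Y(c) = c (Y(c) = 0 + c = c)
D = 50197/25099 (D = 2 - 1/(23370 - 19*(-40 - 51)) = 2 - 1/(23370 - 19*(-91)) = 2 - 1/(23370 + 1729) = 2 - 1/25099 = 50197/25099 ≈ 2.0000)
((Y(-10) - 3)*21 + D)*(9879 - 46964) = ((-10 - 3)*21 + 50197/25099)*(9879 - 46964) = (-13*21 + 50197/25099)*(-37085) = (-273 + 50197/25099)*(-37085) = -6801830/25099*(-37085) = 252245865550/25099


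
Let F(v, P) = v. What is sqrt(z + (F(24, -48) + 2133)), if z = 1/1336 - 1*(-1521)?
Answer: sqrt(1641212206)/668 ≈ 60.647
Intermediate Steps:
z = 2032057/1336 (z = 1/1336 + 1521 = 2032057/1336 ≈ 1521.0)
sqrt(z + (F(24, -48) + 2133)) = sqrt(2032057/1336 + (24 + 2133)) = sqrt(2032057/1336 + 2157) = sqrt(4913809/1336) = sqrt(1641212206)/668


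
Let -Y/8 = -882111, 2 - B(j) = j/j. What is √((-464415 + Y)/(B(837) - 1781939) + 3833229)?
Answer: √12171651933407107602/1781938 ≈ 1957.9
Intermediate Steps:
B(j) = 1 (B(j) = 2 - j/j = 2 - 1*1 = 2 - 1 = 1)
Y = 7056888 (Y = -8*(-882111) = 7056888)
√((-464415 + Y)/(B(837) - 1781939) + 3833229) = √((-464415 + 7056888)/(1 - 1781939) + 3833229) = √(6592473/(-1781938) + 3833229) = √(6592473*(-1/1781938) + 3833229) = √(-6592473/1781938 + 3833229) = √(6830569825329/1781938) = √12171651933407107602/1781938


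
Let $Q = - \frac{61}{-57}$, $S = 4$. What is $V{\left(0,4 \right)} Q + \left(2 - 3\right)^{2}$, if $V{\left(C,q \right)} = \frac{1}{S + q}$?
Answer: $\frac{517}{456} \approx 1.1338$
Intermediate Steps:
$Q = \frac{61}{57}$ ($Q = \left(-61\right) \left(- \frac{1}{57}\right) = \frac{61}{57} \approx 1.0702$)
$V{\left(C,q \right)} = \frac{1}{4 + q}$
$V{\left(0,4 \right)} Q + \left(2 - 3\right)^{2} = \frac{1}{4 + 4} \cdot \frac{61}{57} + \left(2 - 3\right)^{2} = \frac{1}{8} \cdot \frac{61}{57} + \left(-1\right)^{2} = \frac{1}{8} \cdot \frac{61}{57} + 1 = \frac{61}{456} + 1 = \frac{517}{456}$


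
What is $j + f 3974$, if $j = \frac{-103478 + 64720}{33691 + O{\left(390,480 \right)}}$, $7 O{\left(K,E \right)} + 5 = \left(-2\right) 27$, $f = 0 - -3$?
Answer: $\frac{1405337005}{117889} \approx 11921.0$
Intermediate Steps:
$f = 3$ ($f = 0 + 3 = 3$)
$O{\left(K,E \right)} = - \frac{59}{7}$ ($O{\left(K,E \right)} = - \frac{5}{7} + \frac{\left(-2\right) 27}{7} = - \frac{5}{7} + \frac{1}{7} \left(-54\right) = - \frac{5}{7} - \frac{54}{7} = - \frac{59}{7}$)
$j = - \frac{135653}{117889}$ ($j = \frac{-103478 + 64720}{33691 - \frac{59}{7}} = - \frac{38758}{\frac{235778}{7}} = \left(-38758\right) \frac{7}{235778} = - \frac{135653}{117889} \approx -1.1507$)
$j + f 3974 = - \frac{135653}{117889} + 3 \cdot 3974 = - \frac{135653}{117889} + 11922 = \frac{1405337005}{117889}$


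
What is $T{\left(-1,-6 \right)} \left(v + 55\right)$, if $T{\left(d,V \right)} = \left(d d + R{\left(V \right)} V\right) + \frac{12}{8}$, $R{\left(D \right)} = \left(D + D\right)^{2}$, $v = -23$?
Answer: $-27568$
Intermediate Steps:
$R{\left(D \right)} = 4 D^{2}$ ($R{\left(D \right)} = \left(2 D\right)^{2} = 4 D^{2}$)
$T{\left(d,V \right)} = \frac{3}{2} + d^{2} + 4 V^{3}$ ($T{\left(d,V \right)} = \left(d d + 4 V^{2} V\right) + \frac{12}{8} = \left(d^{2} + 4 V^{3}\right) + 12 \cdot \frac{1}{8} = \left(d^{2} + 4 V^{3}\right) + \frac{3}{2} = \frac{3}{2} + d^{2} + 4 V^{3}$)
$T{\left(-1,-6 \right)} \left(v + 55\right) = \left(\frac{3}{2} + \left(-1\right)^{2} + 4 \left(-6\right)^{3}\right) \left(-23 + 55\right) = \left(\frac{3}{2} + 1 + 4 \left(-216\right)\right) 32 = \left(\frac{3}{2} + 1 - 864\right) 32 = \left(- \frac{1723}{2}\right) 32 = -27568$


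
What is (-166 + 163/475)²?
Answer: 6191643969/225625 ≈ 27442.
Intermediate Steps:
(-166 + 163/475)² = (-78687/475)² = 6191643969/225625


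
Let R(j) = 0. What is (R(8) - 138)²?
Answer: 19044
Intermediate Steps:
(R(8) - 138)² = (0 - 138)² = (-138)² = 19044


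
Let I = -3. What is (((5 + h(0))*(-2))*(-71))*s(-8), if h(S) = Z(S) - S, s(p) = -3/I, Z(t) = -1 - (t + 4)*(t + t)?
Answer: 568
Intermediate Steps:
Z(t) = -1 - 2*t*(4 + t) (Z(t) = -1 - (4 + t)*2*t = -1 - 2*t*(4 + t))
s(p) = 1 (s(p) = -3/(-3) = -3*(-⅓) = 1)
h(S) = -1 - 9*S - 2*S² (h(S) = (-1 - 8*S - 2*S²) - S = -1 - 9*S - 2*S²)
(((5 + h(0))*(-2))*(-71))*s(-8) = (((5 + (-1 - 9*0 - 2*0²))*(-2))*(-71))*1 = (((5 + (-1 + 0 - 2*0))*(-2))*(-71))*1 = (((5 + (-1 + 0 + 0))*(-2))*(-71))*1 = (((5 - 1)*(-2))*(-71))*1 = ((4*(-2))*(-71))*1 = -8*(-71)*1 = 568*1 = 568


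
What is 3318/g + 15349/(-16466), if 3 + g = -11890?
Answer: -33882835/27975734 ≈ -1.2112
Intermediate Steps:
g = -11893 (g = -3 - 11890 = -11893)
3318/g + 15349/(-16466) = 3318/(-11893) + 15349/(-16466) = 3318*(-1/11893) + 15349*(-1/16466) = -474/1699 - 15349/16466 = -33882835/27975734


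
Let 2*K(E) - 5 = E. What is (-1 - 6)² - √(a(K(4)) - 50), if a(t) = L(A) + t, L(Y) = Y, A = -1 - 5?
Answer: 49 - I*√206/2 ≈ 49.0 - 7.1764*I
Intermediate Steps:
K(E) = 5/2 + E/2
A = -6
a(t) = -6 + t
(-1 - 6)² - √(a(K(4)) - 50) = (-1 - 6)² - √((-6 + (5/2 + (½)*4)) - 50) = (-7)² - √((-6 + (5/2 + 2)) - 50) = 49 - √((-6 + 9/2) - 50) = 49 - √(-3/2 - 50) = 49 - √(-103/2) = 49 - I*√206/2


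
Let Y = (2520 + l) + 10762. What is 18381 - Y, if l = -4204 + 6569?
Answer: 2734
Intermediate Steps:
l = 2365
Y = 15647 (Y = (2520 + 2365) + 10762 = 4885 + 10762 = 15647)
18381 - Y = 18381 - 1*15647 = 18381 - 15647 = 2734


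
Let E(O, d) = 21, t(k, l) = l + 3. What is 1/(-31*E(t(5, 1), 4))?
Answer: -1/651 ≈ -0.0015361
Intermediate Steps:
t(k, l) = 3 + l
1/(-31*E(t(5, 1), 4)) = 1/(-31*21) = 1/(-651) = -1/651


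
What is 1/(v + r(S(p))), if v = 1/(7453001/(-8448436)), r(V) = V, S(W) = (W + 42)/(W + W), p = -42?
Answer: -7453001/8448436 ≈ -0.88218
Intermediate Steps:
S(W) = (42 + W)/(2*W) (S(W) = (42 + W)/((2*W)) = (42 + W)*(1/(2*W)) = (42 + W)/(2*W))
v = -8448436/7453001 (v = 1/(7453001*(-1/8448436)) = 1/(-7453001/8448436) = -8448436/7453001 ≈ -1.1336)
1/(v + r(S(p))) = 1/(-8448436/7453001 + (½)*(42 - 42)/(-42)) = 1/(-8448436/7453001 + (½)*(-1/42)*0) = 1/(-8448436/7453001 + 0) = 1/(-8448436/7453001) = -7453001/8448436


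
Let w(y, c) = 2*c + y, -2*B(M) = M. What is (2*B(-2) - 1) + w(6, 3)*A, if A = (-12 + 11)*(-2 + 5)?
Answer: -35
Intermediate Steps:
B(M) = -M/2
w(y, c) = y + 2*c
A = -3 (A = -1*3 = -3)
(2*B(-2) - 1) + w(6, 3)*A = (2*(-½*(-2)) - 1) + (6 + 2*3)*(-3) = (2*1 - 1) + (6 + 6)*(-3) = (2 - 1) + 12*(-3) = 1 - 36 = -35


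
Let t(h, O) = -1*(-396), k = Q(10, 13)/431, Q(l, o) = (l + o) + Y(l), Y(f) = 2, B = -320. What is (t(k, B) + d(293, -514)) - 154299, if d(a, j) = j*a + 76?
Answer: -304429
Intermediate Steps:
Q(l, o) = 2 + l + o (Q(l, o) = (l + o) + 2 = 2 + l + o)
d(a, j) = 76 + a*j (d(a, j) = a*j + 76 = 76 + a*j)
k = 25/431 (k = (2 + 10 + 13)/431 = 25*(1/431) = 25/431 ≈ 0.058005)
t(h, O) = 396
(t(k, B) + d(293, -514)) - 154299 = (396 + (76 + 293*(-514))) - 154299 = (396 + (76 - 150602)) - 154299 = (396 - 150526) - 154299 = -150130 - 154299 = -304429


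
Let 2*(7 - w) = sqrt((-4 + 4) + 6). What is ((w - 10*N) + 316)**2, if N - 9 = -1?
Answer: (486 - sqrt(6))**2/4 ≈ 58455.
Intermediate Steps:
N = 8 (N = 9 - 1 = 8)
w = 7 - sqrt(6)/2 (w = 7 - sqrt((-4 + 4) + 6)/2 = 7 - sqrt(0 + 6)/2 = 7 - sqrt(6)/2 ≈ 5.7753)
((w - 10*N) + 316)**2 = (((7 - sqrt(6)/2) - 10*8) + 316)**2 = (((7 - sqrt(6)/2) - 80) + 316)**2 = ((-73 - sqrt(6)/2) + 316)**2 = (243 - sqrt(6)/2)**2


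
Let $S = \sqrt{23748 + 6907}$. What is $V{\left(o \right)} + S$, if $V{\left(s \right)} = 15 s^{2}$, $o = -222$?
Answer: $739260 + \sqrt{30655} \approx 7.3944 \cdot 10^{5}$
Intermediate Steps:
$S = \sqrt{30655} \approx 175.09$
$V{\left(o \right)} + S = 15 \left(-222\right)^{2} + \sqrt{30655} = 15 \cdot 49284 + \sqrt{30655} = 739260 + \sqrt{30655}$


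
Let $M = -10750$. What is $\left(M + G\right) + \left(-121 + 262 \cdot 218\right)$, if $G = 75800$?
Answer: $122045$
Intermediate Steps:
$\left(M + G\right) + \left(-121 + 262 \cdot 218\right) = \left(-10750 + 75800\right) + \left(-121 + 262 \cdot 218\right) = 65050 + \left(-121 + 57116\right) = 65050 + 56995 = 122045$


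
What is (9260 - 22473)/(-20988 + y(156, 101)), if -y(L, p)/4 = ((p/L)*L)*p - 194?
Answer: 13213/61016 ≈ 0.21655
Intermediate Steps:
y(L, p) = 776 - 4*p² (y(L, p) = -4*(((p/L)*L)*p - 194) = -4*(p*p - 194) = -4*(p² - 194) = -4*(-194 + p²) = 776 - 4*p²)
(9260 - 22473)/(-20988 + y(156, 101)) = (9260 - 22473)/(-20988 + (776 - 4*101²)) = -13213/(-20988 + (776 - 4*10201)) = -13213/(-20988 + (776 - 40804)) = -13213/(-20988 - 40028) = -13213/(-61016) = -13213*(-1/61016) = 13213/61016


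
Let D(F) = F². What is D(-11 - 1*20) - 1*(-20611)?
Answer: 21572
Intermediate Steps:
D(-11 - 1*20) - 1*(-20611) = (-11 - 1*20)² - 1*(-20611) = (-11 - 20)² + 20611 = (-31)² + 20611 = 961 + 20611 = 21572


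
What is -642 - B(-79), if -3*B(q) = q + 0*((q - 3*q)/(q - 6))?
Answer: -2005/3 ≈ -668.33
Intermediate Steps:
B(q) = -q/3 (B(q) = -(q + 0*((q - 3*q)/(q - 6)))/3 = -(q + 0*((-2*q)/(-6 + q)))/3 = -(q + 0*(-2*q/(-6 + q)))/3 = -(q + 0)/3 = -q/3)
-642 - B(-79) = -642 - (-1)*(-79)/3 = -642 - 1*79/3 = -642 - 79/3 = -2005/3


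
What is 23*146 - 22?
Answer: 3336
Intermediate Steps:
23*146 - 22 = 3358 - 22 = 3336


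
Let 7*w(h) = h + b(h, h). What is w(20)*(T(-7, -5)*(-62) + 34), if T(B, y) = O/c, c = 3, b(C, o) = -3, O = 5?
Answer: -3536/21 ≈ -168.38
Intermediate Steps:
T(B, y) = 5/3
w(h) = -3/7 + h/7 (w(h) = (h - 3)/7 = (-3 + h)/7 = -3/7 + h/7)
w(20)*(T(-7, -5)*(-62) + 34) = (-3/7 + (⅐)*20)*((5/3)*(-62) + 34) = (-3/7 + 20/7)*(-310/3 + 34) = (17/7)*(-208/3) = -3536/21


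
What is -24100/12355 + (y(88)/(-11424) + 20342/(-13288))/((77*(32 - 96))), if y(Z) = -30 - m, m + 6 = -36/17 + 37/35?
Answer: -38304995203628357/19640394061854720 ≈ -1.9503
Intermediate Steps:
m = -4201/595 (m = -6 + (-36/17 + 37/35) = -6 - 631/595 = -4201/595 ≈ -7.0605)
y(Z) = -13649/595 (y(Z) = -30 - 1*(-4201/595) = -30 + 4201/595 = -13649/595)
-24100/12355 + (y(88)/(-11424) + 20342/(-13288))/((77*(32 - 96))) = -24100/12355 + (-13649/595/(-11424) + 20342/(-13288))/((77*(32 - 96))) = -24100*1/12355 + (-13649/595*(-1/11424) + 20342*(-1/13288))/((77*(-64))) = -4820/2471 + (13649/6797280 - 10171/6644)/(-4928) = -4820/2471 - 17261112731/11290282080*(-1/4928) = -4820/2471 + 17261112731/55638510090240 = -38304995203628357/19640394061854720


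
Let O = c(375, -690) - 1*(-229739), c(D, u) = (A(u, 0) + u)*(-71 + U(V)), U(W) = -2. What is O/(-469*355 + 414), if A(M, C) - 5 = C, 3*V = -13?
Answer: -279744/166081 ≈ -1.6844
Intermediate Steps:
V = -13/3 (V = (⅓)*(-13) = -13/3 ≈ -4.3333)
A(M, C) = 5 + C
c(D, u) = -365 - 73*u (c(D, u) = ((5 + 0) + u)*(-71 - 2) = (5 + u)*(-73) = -365 - 73*u)
O = 279744 (O = (-365 - 73*(-690)) - 1*(-229739) = (-365 + 50370) + 229739 = 50005 + 229739 = 279744)
O/(-469*355 + 414) = 279744/(-469*355 + 414) = 279744/(-166495 + 414) = 279744/(-166081) = 279744*(-1/166081) = -279744/166081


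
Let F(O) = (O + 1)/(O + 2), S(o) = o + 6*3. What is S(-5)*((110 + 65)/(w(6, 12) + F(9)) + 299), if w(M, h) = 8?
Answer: 57993/14 ≈ 4142.4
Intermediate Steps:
S(o) = 18 + o (S(o) = o + 18 = 18 + o)
F(O) = (1 + O)/(2 + O)
S(-5)*((110 + 65)/(w(6, 12) + F(9)) + 299) = (18 - 5)*((110 + 65)/(8 + (1 + 9)/(2 + 9)) + 299) = 13*(175/(8 + 10/11) + 299) = 13*(175/(98/11) + 299) = 13*(175*(11/98) + 299) = 13*(275/14 + 299) = 13*(4461/14) = 57993/14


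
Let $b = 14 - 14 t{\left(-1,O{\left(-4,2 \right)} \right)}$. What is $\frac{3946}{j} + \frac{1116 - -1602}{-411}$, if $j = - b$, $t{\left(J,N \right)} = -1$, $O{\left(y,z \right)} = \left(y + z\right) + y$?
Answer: $- \frac{282985}{1918} \approx -147.54$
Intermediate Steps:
$O{\left(y,z \right)} = z + 2 y$
$b = 28$ ($b = 14 - -14 = 14 + 14 = 28$)
$j = -28$ ($j = \left(-1\right) 28 = -28$)
$\frac{3946}{j} + \frac{1116 - -1602}{-411} = \frac{3946}{-28} + \frac{1116 - -1602}{-411} = 3946 \left(- \frac{1}{28}\right) + \left(1116 + 1602\right) \left(- \frac{1}{411}\right) = - \frac{1973}{14} + 2718 \left(- \frac{1}{411}\right) = - \frac{1973}{14} - \frac{906}{137} = - \frac{282985}{1918}$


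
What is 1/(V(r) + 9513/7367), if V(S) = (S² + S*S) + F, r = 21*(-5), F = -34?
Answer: 7367/162201385 ≈ 4.5419e-5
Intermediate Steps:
r = -105
V(S) = -34 + 2*S² (V(S) = (S² + S*S) - 34 = (S² + S²) - 34 = 2*S² - 34 = -34 + 2*S²)
1/(V(r) + 9513/7367) = 1/((-34 + 2*(-105)²) + 9513/7367) = 1/((-34 + 2*11025) + 9513*(1/7367)) = 1/((-34 + 22050) + 9513/7367) = 1/(22016 + 9513/7367) = 1/(162201385/7367) = 7367/162201385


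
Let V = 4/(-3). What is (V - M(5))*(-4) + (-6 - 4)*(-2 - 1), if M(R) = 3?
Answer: 142/3 ≈ 47.333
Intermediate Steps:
V = -4/3 (V = 4*(-⅓) = -4/3 ≈ -1.3333)
(V - M(5))*(-4) + (-6 - 4)*(-2 - 1) = (-4/3 - 1*3)*(-4) + (-6 - 4)*(-2 - 1) = (-4/3 - 3)*(-4) - 10*(-3) = -13/3*(-4) + 30 = 52/3 + 30 = 142/3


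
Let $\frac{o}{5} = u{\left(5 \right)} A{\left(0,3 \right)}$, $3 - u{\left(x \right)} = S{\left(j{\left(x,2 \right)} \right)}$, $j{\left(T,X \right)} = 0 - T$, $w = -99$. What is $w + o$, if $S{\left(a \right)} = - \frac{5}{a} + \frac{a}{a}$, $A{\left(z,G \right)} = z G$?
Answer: $-99$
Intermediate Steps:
$A{\left(z,G \right)} = G z$
$j{\left(T,X \right)} = - T$
$S{\left(a \right)} = 1 - \frac{5}{a}$ ($S{\left(a \right)} = - \frac{5}{a} + 1 = 1 - \frac{5}{a}$)
$u{\left(x \right)} = 3 + \frac{-5 - x}{x}$ ($u{\left(x \right)} = 3 - \frac{-5 - x}{\left(-1\right) x} = 3 - - \frac{1}{x} \left(-5 - x\right) = 3 - - \frac{-5 - x}{x} = 3 + \frac{-5 - x}{x}$)
$o = 0$ ($o = 5 \left(2 - \frac{5}{5}\right) 3 \cdot 0 = 5 \left(2 - 1\right) 0 = 5 \cdot 1 \cdot 0 = 5 \cdot 0 = 0$)
$w + o = -99 + 0 = -99$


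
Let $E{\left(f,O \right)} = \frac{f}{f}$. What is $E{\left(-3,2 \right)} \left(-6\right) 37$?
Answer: $-222$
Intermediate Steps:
$E{\left(f,O \right)} = 1$
$E{\left(-3,2 \right)} \left(-6\right) 37 = 1 \left(-6\right) 37 = \left(-6\right) 37 = -222$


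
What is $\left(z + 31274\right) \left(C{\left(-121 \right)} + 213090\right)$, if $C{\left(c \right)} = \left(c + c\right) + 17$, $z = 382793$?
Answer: $88140371955$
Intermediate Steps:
$C{\left(c \right)} = 17 + 2 c$ ($C{\left(c \right)} = 2 c + 17 = 17 + 2 c$)
$\left(z + 31274\right) \left(C{\left(-121 \right)} + 213090\right) = \left(382793 + 31274\right) \left(\left(17 + 2 \left(-121\right)\right) + 213090\right) = 414067 \left(\left(17 - 242\right) + 213090\right) = 414067 \left(-225 + 213090\right) = 414067 \cdot 212865 = 88140371955$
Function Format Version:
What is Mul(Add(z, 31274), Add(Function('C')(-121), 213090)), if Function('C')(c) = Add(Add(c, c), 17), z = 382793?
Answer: 88140371955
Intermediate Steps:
Function('C')(c) = Add(17, Mul(2, c)) (Function('C')(c) = Add(Mul(2, c), 17) = Add(17, Mul(2, c)))
Mul(Add(z, 31274), Add(Function('C')(-121), 213090)) = Mul(Add(382793, 31274), Add(Add(17, Mul(2, -121)), 213090)) = Mul(414067, Add(Add(17, -242), 213090)) = Mul(414067, Add(-225, 213090)) = Mul(414067, 212865) = 88140371955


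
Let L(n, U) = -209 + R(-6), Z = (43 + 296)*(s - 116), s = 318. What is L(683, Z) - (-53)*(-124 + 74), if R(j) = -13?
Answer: -2872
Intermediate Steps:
Z = 68478 (Z = (43 + 296)*(318 - 116) = 339*202 = 68478)
L(n, U) = -222 (L(n, U) = -209 - 13 = -222)
L(683, Z) - (-53)*(-124 + 74) = -222 - (-53)*(-124 + 74) = -222 - (-53)*(-50) = -222 - 1*2650 = -222 - 2650 = -2872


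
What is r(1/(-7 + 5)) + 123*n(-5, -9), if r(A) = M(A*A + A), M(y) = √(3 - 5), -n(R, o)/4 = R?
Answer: 2460 + I*√2 ≈ 2460.0 + 1.4142*I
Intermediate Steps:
n(R, o) = -4*R
M(y) = I*√2 (M(y) = √(-2) = I*√2)
r(A) = I*√2
r(1/(-7 + 5)) + 123*n(-5, -9) = I*√2 + 123*(-4*(-5)) = I*√2 + 123*20 = I*√2 + 2460 = 2460 + I*√2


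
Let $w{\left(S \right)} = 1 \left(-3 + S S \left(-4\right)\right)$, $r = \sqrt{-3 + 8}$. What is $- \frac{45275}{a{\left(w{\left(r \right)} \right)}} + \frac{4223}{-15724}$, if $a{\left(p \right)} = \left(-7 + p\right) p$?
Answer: $- \frac{71481797}{1084956} \approx -65.885$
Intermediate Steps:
$r = \sqrt{5} \approx 2.2361$
$w{\left(S \right)} = -3 - 4 S^{2}$ ($w{\left(S \right)} = 1 \left(-3 + S^{2} \left(-4\right)\right) = 1 \left(-3 - 4 S^{2}\right) = -3 - 4 S^{2}$)
$a{\left(p \right)} = p \left(-7 + p\right)$
$- \frac{45275}{a{\left(w{\left(r \right)} \right)}} + \frac{4223}{-15724} = - \frac{45275}{\left(-3 - 4 \left(\sqrt{5}\right)^{2}\right) \left(-7 - \left(3 + 4 \left(\sqrt{5}\right)^{2}\right)\right)} + \frac{4223}{-15724} = - \frac{45275}{\left(-3 - 20\right) \left(-7 - 23\right)} + 4223 \left(- \frac{1}{15724}\right) = - \frac{45275}{\left(-3 - 20\right) \left(-7 - 23\right)} - \frac{4223}{15724} = - \frac{45275}{\left(-23\right) \left(-7 - 23\right)} - \frac{4223}{15724} = - \frac{45275}{\left(-23\right) \left(-30\right)} - \frac{4223}{15724} = - \frac{45275}{690} - \frac{4223}{15724} = \left(-45275\right) \frac{1}{690} - \frac{4223}{15724} = - \frac{9055}{138} - \frac{4223}{15724} = - \frac{71481797}{1084956}$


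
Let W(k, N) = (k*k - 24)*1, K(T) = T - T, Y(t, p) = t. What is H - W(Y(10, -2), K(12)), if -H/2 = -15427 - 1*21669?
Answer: 74116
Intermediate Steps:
K(T) = 0
H = 74192 (H = -2*(-15427 - 1*21669) = -2*(-15427 - 21669) = -2*(-37096) = 74192)
W(k, N) = -24 + k**2 (W(k, N) = (k**2 - 24)*1 = (-24 + k**2)*1 = -24 + k**2)
H - W(Y(10, -2), K(12)) = 74192 - (-24 + 10**2) = 74192 - (-24 + 100) = 74192 - 1*76 = 74192 - 76 = 74116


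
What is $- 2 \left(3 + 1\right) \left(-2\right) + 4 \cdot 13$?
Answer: $68$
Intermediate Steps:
$- 2 \left(3 + 1\right) \left(-2\right) + 4 \cdot 13 = \left(-2\right) 4 \left(-2\right) + 52 = \left(-8\right) \left(-2\right) + 52 = 16 + 52 = 68$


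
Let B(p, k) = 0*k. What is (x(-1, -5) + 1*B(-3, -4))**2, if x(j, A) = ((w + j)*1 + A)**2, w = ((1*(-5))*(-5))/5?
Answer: 1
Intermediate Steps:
B(p, k) = 0
w = 5 (w = -5*(-5)*(1/5) = 25*(1/5) = 5)
x(j, A) = (5 + A + j)**2 (x(j, A) = ((5 + j)*1 + A)**2 = ((5 + j) + A)**2 = (5 + A + j)**2)
(x(-1, -5) + 1*B(-3, -4))**2 = ((5 - 5 - 1)**2 + 1*0)**2 = ((-1)**2 + 0)**2 = (1 + 0)**2 = 1**2 = 1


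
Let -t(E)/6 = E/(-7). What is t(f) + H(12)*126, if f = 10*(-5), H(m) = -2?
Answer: -2064/7 ≈ -294.86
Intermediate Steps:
f = -50
t(E) = 6*E/7 (t(E) = -6*E/(-7) = -6*E*(-1)/7 = -(-6)*E/7 = 6*E/7)
t(f) + H(12)*126 = (6/7)*(-50) - 2*126 = -300/7 - 252 = -2064/7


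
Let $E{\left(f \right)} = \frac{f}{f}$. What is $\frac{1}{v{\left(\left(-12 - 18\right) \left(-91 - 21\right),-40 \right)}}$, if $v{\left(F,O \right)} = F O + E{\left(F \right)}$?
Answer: $- \frac{1}{134399} \approx -7.4405 \cdot 10^{-6}$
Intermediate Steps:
$E{\left(f \right)} = 1$
$v{\left(F,O \right)} = 1 + F O$ ($v{\left(F,O \right)} = F O + 1 = 1 + F O$)
$\frac{1}{v{\left(\left(-12 - 18\right) \left(-91 - 21\right),-40 \right)}} = \frac{1}{1 + \left(-12 - 18\right) \left(-91 - 21\right) \left(-40\right)} = \frac{1}{1 + \left(-30\right) \left(-112\right) \left(-40\right)} = \frac{1}{1 + 3360 \left(-40\right)} = \frac{1}{1 - 134400} = \frac{1}{-134399} = - \frac{1}{134399}$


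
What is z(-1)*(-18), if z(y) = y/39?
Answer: 6/13 ≈ 0.46154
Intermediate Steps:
z(y) = y/39 (z(y) = y*(1/39) = y/39)
z(-1)*(-18) = ((1/39)*(-1))*(-18) = -1/39*(-18) = 6/13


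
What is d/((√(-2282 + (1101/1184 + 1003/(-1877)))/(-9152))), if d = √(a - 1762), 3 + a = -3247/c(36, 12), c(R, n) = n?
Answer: -18304*√51611170959343469838/15211694253 ≈ -8644.5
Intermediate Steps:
a = -3283/12 (a = -3 - 3247/12 = -3283/12 ≈ -273.58)
d = I*√73281/6 (d = √(-3283/12 - 1762) = √(-24427/12) = I*√73281/6 ≈ 45.117*I)
d/((√(-2282 + (1101/1184 + 1003/(-1877)))/(-9152))) = (I*√73281/6)/((√(-2282 + (1101/1184 + 1003/(-1877)))/(-9152))) = (I*√73281/6)/((√(-2282 + (1101*(1/1184) + 1003*(-1/1877)))*(-1/9152))) = (I*√73281/6)/((√(-2282 + (1101/1184 - 1003/1877))*(-1/9152))) = (I*√73281/6)/((√(-2282 + 879025/2222368)*(-1/9152))) = (I*√73281/6)/((√(-5070564751/2222368)*(-1/9152))) = (I*√73281/6)/(((I*√704291302784398/555592)*(-1/9152))) = (I*√73281/6)/((-I*√704291302784398/5084777984)) = (I*√73281/6)*(36608*I*√704291302784398/5070564751) = -18304*√51611170959343469838/15211694253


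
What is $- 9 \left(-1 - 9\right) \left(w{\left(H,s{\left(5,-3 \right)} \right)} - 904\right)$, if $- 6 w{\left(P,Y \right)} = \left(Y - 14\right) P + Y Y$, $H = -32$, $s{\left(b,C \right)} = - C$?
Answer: $-86775$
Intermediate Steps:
$w{\left(P,Y \right)} = - \frac{Y^{2}}{6} - \frac{P \left(-14 + Y\right)}{6}$ ($w{\left(P,Y \right)} = - \frac{\left(Y - 14\right) P + Y Y}{6} = - \frac{\left(-14 + Y\right) P + Y^{2}}{6} = - \frac{P \left(-14 + Y\right) + Y^{2}}{6} = - \frac{Y^{2} + P \left(-14 + Y\right)}{6} = - \frac{Y^{2}}{6} - \frac{P \left(-14 + Y\right)}{6}$)
$- 9 \left(-1 - 9\right) \left(w{\left(H,s{\left(5,-3 \right)} \right)} - 904\right) = - 9 \left(-1 - 9\right) \left(\left(- \frac{\left(\left(-1\right) \left(-3\right)\right)^{2}}{6} + \frac{7}{3} \left(-32\right) - - \frac{16 \left(\left(-1\right) \left(-3\right)\right)}{3}\right) - 904\right) = \left(-9\right) \left(-10\right) \left(\left(- \frac{3^{2}}{6} - \frac{224}{3} - \left(- \frac{16}{3}\right) 3\right) - 904\right) = 90 \left(\left(\left(- \frac{1}{6}\right) 9 - \frac{224}{3} + 16\right) - 904\right) = 90 \left(\left(- \frac{3}{2} - \frac{224}{3} + 16\right) - 904\right) = 90 \left(- \frac{361}{6} - 904\right) = 90 \left(- \frac{5785}{6}\right) = -86775$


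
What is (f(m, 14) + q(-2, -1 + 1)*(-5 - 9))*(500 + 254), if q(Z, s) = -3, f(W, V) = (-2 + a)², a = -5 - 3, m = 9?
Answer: 107068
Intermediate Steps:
a = -8
f(W, V) = 100 (f(W, V) = (-2 - 8)² = (-10)² = 100)
(f(m, 14) + q(-2, -1 + 1)*(-5 - 9))*(500 + 254) = (100 - 3*(-5 - 9))*(500 + 254) = (100 - 3*(-14))*754 = (100 + 42)*754 = 142*754 = 107068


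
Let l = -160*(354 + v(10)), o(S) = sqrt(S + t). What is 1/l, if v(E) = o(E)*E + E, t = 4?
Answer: -13/749120 + sqrt(14)/2097536 ≈ -1.5570e-5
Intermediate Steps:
o(S) = sqrt(4 + S) (o(S) = sqrt(S + 4) = sqrt(4 + S))
v(E) = E + E*sqrt(4 + E) (v(E) = sqrt(4 + E)*E + E = E*sqrt(4 + E) + E = E + E*sqrt(4 + E))
l = -58240 - 1600*sqrt(14) (l = -160*(354 + 10*(1 + sqrt(4 + 10))) = -160*(354 + 10*(1 + sqrt(14))) = -160*(354 + (10 + 10*sqrt(14))) = -160*(364 + 10*sqrt(14)) = -58240 - 1600*sqrt(14) ≈ -64227.)
1/l = 1/(-58240 - 1600*sqrt(14))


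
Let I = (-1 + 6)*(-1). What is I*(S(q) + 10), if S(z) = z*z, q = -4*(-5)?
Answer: -2050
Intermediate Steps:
q = 20
S(z) = z²
I = -5 (I = 5*(-1) = -5)
I*(S(q) + 10) = -5*(20² + 10) = -5*(400 + 10) = -5*410 = -2050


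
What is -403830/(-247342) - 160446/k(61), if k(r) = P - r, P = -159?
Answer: 903951753/1236710 ≈ 730.93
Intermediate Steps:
k(r) = -159 - r
-403830/(-247342) - 160446/k(61) = -403830/(-247342) - 160446/(-159 - 1*61) = -403830*(-1/247342) - 160446/(-159 - 61) = 201915/123671 - 160446/(-220) = 201915/123671 - 160446*(-1/220) = 201915/123671 + 7293/10 = 903951753/1236710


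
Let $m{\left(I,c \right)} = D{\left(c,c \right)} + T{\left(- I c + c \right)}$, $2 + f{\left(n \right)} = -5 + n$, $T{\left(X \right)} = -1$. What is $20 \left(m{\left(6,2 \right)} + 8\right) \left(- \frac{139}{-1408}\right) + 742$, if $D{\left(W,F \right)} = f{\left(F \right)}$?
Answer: $\frac{131287}{176} \approx 745.95$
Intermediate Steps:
$f{\left(n \right)} = -7 + n$ ($f{\left(n \right)} = -2 + \left(-5 + n\right) = -7 + n$)
$D{\left(W,F \right)} = -7 + F$
$m{\left(I,c \right)} = -8 + c$ ($m{\left(I,c \right)} = \left(-7 + c\right) - 1 = -8 + c$)
$20 \left(m{\left(6,2 \right)} + 8\right) \left(- \frac{139}{-1408}\right) + 742 = 20 \left(\left(-8 + 2\right) + 8\right) \left(- \frac{139}{-1408}\right) + 742 = 20 \left(-6 + 8\right) \left(\left(-139\right) \left(- \frac{1}{1408}\right)\right) + 742 = 20 \cdot 2 \cdot \frac{139}{1408} + 742 = 40 \cdot \frac{139}{1408} + 742 = \frac{695}{176} + 742 = \frac{131287}{176}$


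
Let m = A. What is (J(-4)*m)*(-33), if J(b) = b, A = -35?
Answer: -4620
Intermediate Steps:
m = -35
(J(-4)*m)*(-33) = -4*(-35)*(-33) = 140*(-33) = -4620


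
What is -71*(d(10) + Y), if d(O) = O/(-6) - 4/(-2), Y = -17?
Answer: 3550/3 ≈ 1183.3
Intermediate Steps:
d(O) = 2 - O/6 (d(O) = O*(-1/6) - 4*(-1/2) = -O/6 + 2 = 2 - O/6)
-71*(d(10) + Y) = -71*((2 - 1/6*10) - 17) = -71*((2 - 5/3) - 17) = -71*(1/3 - 17) = -71*(-50/3) = 3550/3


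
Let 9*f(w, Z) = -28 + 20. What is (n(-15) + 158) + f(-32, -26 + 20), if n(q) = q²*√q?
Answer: 1414/9 + 225*I*√15 ≈ 157.11 + 871.42*I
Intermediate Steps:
n(q) = q^(5/2)
f(w, Z) = -8/9 (f(w, Z) = (-28 + 20)/9 = (⅑)*(-8) = -8/9)
(n(-15) + 158) + f(-32, -26 + 20) = ((-15)^(5/2) + 158) - 8/9 = (225*I*√15 + 158) - 8/9 = (158 + 225*I*√15) - 8/9 = 1414/9 + 225*I*√15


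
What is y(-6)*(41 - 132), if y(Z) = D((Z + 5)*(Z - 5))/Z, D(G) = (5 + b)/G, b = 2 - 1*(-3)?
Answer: 455/33 ≈ 13.788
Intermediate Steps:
b = 5 (b = 2 + 3 = 5)
D(G) = 10/G (D(G) = (5 + 5)/G = 10/G)
y(Z) = 10/(Z*(-5 + Z)*(5 + Z)) (y(Z) = (10/(((Z + 5)*(Z - 5))))/Z = (10/(((5 + Z)*(-5 + Z))))/Z = (10/(((-5 + Z)*(5 + Z))))/Z = (10*(1/((-5 + Z)*(5 + Z))))/Z = (10/((-5 + Z)*(5 + Z)))/Z = 10/(Z*(-5 + Z)*(5 + Z)))
y(-6)*(41 - 132) = (10/(-6*(-25 + (-6)**2)))*(41 - 132) = (10*(-1/6)/(-25 + 36))*(-91) = (10*(-1/6)/11)*(-91) = (10*(-1/6)*(1/11))*(-91) = -5/33*(-91) = 455/33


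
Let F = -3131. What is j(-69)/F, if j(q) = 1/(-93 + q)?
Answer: 1/507222 ≈ 1.9715e-6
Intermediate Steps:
j(-69)/F = 1/(-93 - 69*(-3131)) = -1/3131/(-162) = -1/162*(-1/3131) = 1/507222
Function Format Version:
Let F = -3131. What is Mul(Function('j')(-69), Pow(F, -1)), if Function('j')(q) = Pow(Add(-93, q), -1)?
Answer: Rational(1, 507222) ≈ 1.9715e-6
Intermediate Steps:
Mul(Function('j')(-69), Pow(F, -1)) = Mul(Pow(Add(-93, -69), -1), Pow(-3131, -1)) = Mul(Pow(-162, -1), Rational(-1, 3131)) = Mul(Rational(-1, 162), Rational(-1, 3131)) = Rational(1, 507222)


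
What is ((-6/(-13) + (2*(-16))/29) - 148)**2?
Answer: 3140257444/142129 ≈ 22094.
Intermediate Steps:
((-6/(-13) + (2*(-16))/29) - 148)**2 = ((-6*(-1/13) - 32*1/29) - 148)**2 = ((6/13 - 32/29) - 148)**2 = (-242/377 - 148)**2 = (-56038/377)**2 = 3140257444/142129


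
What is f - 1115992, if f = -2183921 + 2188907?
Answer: -1111006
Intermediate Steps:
f = 4986
f - 1115992 = 4986 - 1115992 = -1111006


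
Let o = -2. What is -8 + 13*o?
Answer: -34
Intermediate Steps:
-8 + 13*o = -8 + 13*(-2) = -8 - 26 = -34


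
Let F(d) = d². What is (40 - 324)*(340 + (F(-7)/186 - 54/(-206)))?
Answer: -926378038/9579 ≈ -96709.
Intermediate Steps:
(40 - 324)*(340 + (F(-7)/186 - 54/(-206))) = (40 - 324)*(340 + ((-7)²/186 - 54/(-206))) = -284*(340 + (49*(1/186) - 54*(-1/206))) = -284*(340 + (49/186 + 27/103)) = -284*(340 + 10069/19158) = -284*6523789/19158 = -926378038/9579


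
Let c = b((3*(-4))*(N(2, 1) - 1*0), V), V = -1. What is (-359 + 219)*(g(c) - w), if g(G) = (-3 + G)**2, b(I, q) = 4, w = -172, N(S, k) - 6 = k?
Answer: -24220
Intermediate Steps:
N(S, k) = 6 + k
c = 4
(-359 + 219)*(g(c) - w) = (-359 + 219)*((-3 + 4)**2 - 1*(-172)) = -140*(1**2 + 172) = -140*(1 + 172) = -140*173 = -24220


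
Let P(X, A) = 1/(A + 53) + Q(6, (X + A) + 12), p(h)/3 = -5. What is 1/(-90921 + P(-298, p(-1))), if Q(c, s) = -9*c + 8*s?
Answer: -38/3548553 ≈ -1.0709e-5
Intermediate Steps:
p(h) = -15 (p(h) = 3*(-5) = -15)
P(X, A) = 42 + 1/(53 + A) + 8*A + 8*X (P(X, A) = 1/(A + 53) + (-9*6 + 8*((X + A) + 12)) = 1/(53 + A) + (-54 + 8*((A + X) + 12)) = 1/(53 + A) + (-54 + 8*(12 + A + X)) = 1/(53 + A) + (-54 + (96 + 8*A + 8*X)) = 1/(53 + A) + (42 + 8*A + 8*X) = 42 + 1/(53 + A) + 8*A + 8*X)
1/(-90921 + P(-298, p(-1))) = 1/(-90921 + (2227 + 8*(-15)² + 424*(-298) + 466*(-15) + 8*(-15)*(-298))/(53 - 15)) = 1/(-90921 + (2227 + 8*225 - 126352 - 6990 + 35760)/38) = 1/(-90921 + (2227 + 1800 - 126352 - 6990 + 35760)/38) = 1/(-90921 + (1/38)*(-93555)) = 1/(-90921 - 93555/38) = 1/(-3548553/38) = -38/3548553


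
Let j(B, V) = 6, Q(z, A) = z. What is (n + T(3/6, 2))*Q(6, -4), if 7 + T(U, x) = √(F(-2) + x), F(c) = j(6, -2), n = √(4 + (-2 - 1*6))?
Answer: -42 + 12*I + 12*√2 ≈ -25.029 + 12.0*I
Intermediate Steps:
n = 2*I (n = √(4 + (-2 - 6)) = √(4 - 8) = √(-4) = 2*I ≈ 2.0*I)
F(c) = 6
T(U, x) = -7 + √(6 + x)
(n + T(3/6, 2))*Q(6, -4) = (2*I + (-7 + √(6 + 2)))*6 = (2*I + (-7 + √8))*6 = (2*I + (-7 + 2*√2))*6 = (-7 + 2*I + 2*√2)*6 = -42 + 12*I + 12*√2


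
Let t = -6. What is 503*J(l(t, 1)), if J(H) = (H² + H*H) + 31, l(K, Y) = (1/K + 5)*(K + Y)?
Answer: 10856249/18 ≈ 6.0313e+5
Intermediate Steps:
l(K, Y) = (5 + 1/K)*(K + Y)
J(H) = 31 + 2*H² (J(H) = (H² + H²) + 31 = 2*H² + 31 = 31 + 2*H²)
503*J(l(t, 1)) = 503*(31 + 2*(1 + 5*(-6) + 5*1 + 1/(-6))²) = 503*(31 + 2*(1 - 30 + 5 + 1*(-⅙))²) = 503*(31 + 2*(1 - 30 + 5 - ⅙)²) = 503*(31 + 2*(-145/6)²) = 503*(31 + 2*(21025/36)) = 503*(31 + 21025/18) = 503*(21583/18) = 10856249/18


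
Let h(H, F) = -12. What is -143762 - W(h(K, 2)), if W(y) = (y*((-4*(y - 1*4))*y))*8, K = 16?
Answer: -217490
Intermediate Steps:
W(y) = 8*y**2*(16 - 4*y) (W(y) = (y*((-4*(y - 4))*y))*8 = (y*((-4*(-4 + y))*y))*8 = (y*((16 - 4*y)*y))*8 = (y*(y*(16 - 4*y)))*8 = (y**2*(16 - 4*y))*8 = 8*y**2*(16 - 4*y))
-143762 - W(h(K, 2)) = -143762 - 32*(-12)**2*(4 - 1*(-12)) = -143762 - 32*144*(4 + 12) = -143762 - 32*144*16 = -143762 - 1*73728 = -143762 - 73728 = -217490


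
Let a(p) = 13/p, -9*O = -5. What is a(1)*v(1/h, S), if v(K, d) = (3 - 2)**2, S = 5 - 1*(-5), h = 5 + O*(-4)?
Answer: 13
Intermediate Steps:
O = 5/9 (O = -1/9*(-5) = 5/9 ≈ 0.55556)
h = 25/9 (h = 5 + (5/9)*(-4) = 5 - 20/9 = 25/9 ≈ 2.7778)
S = 10 (S = 5 + 5 = 10)
v(K, d) = 1 (v(K, d) = 1**2 = 1)
a(1)*v(1/h, S) = (13/1)*1 = (13*1)*1 = 13*1 = 13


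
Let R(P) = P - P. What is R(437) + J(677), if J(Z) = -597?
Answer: -597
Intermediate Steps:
R(P) = 0
R(437) + J(677) = 0 - 597 = -597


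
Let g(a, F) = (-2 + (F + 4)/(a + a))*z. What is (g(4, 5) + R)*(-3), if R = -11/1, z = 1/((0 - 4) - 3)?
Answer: 261/8 ≈ 32.625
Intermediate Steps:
z = -1/7 (z = 1/(-4 - 3) = 1/(-7) = -1/7 ≈ -0.14286)
R = -11 (R = -11*1 = -11)
g(a, F) = 2/7 - (4 + F)/(14*a) (g(a, F) = (-2 + (F + 4)/(a + a))*(-1/7) = (-2 + (4 + F)/((2*a)))*(-1/7) = (-2 + (4 + F)*(1/(2*a)))*(-1/7) = (-2 + (4 + F)/(2*a))*(-1/7) = 2/7 - (4 + F)/(14*a))
(g(4, 5) + R)*(-3) = ((1/14)*(-4 - 1*5 + 4*4)/4 - 11)*(-3) = ((1/14)*(1/4)*(-4 - 5 + 16) - 11)*(-3) = ((1/14)*(1/4)*7 - 11)*(-3) = (1/8 - 11)*(-3) = -87/8*(-3) = 261/8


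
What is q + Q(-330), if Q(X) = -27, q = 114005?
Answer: 113978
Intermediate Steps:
q + Q(-330) = 114005 - 27 = 113978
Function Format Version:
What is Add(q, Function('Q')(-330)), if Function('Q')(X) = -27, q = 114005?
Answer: 113978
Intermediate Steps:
Add(q, Function('Q')(-330)) = Add(114005, -27) = 113978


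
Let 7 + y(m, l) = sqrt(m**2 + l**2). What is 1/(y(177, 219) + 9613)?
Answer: 1601/15365991 - sqrt(8810)/30731982 ≈ 0.00010114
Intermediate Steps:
y(m, l) = -7 + sqrt(l**2 + m**2) (y(m, l) = -7 + sqrt(m**2 + l**2) = -7 + sqrt(l**2 + m**2))
1/(y(177, 219) + 9613) = 1/((-7 + sqrt(219**2 + 177**2)) + 9613) = 1/((-7 + sqrt(47961 + 31329)) + 9613) = 1/((-7 + sqrt(79290)) + 9613) = 1/((-7 + 3*sqrt(8810)) + 9613) = 1/(9606 + 3*sqrt(8810))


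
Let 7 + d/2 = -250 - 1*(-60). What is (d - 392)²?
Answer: 617796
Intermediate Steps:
d = -394 (d = -14 + 2*(-250 - 1*(-60)) = -14 + 2*(-250 + 60) = -14 + 2*(-190) = -14 - 380 = -394)
(d - 392)² = (-394 - 392)² = (-786)² = 617796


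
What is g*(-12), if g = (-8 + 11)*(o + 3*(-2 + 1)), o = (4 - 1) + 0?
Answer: 0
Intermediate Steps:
o = 3 (o = 3 + 0 = 3)
g = 0 (g = (-8 + 11)*(3 + 3*(-2 + 1)) = 3*(3 + 3*(-1)) = 3*(3 - 3) = 3*0 = 0)
g*(-12) = 0*(-12) = 0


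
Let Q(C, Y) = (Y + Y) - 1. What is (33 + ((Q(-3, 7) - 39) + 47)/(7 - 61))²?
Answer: 344569/324 ≈ 1063.5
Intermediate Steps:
Q(C, Y) = -1 + 2*Y (Q(C, Y) = 2*Y - 1 = -1 + 2*Y)
(33 + ((Q(-3, 7) - 39) + 47)/(7 - 61))² = (33 + (((-1 + 2*7) - 39) + 47)/(7 - 61))² = (33 + (((-1 + 14) - 39) + 47)/(-54))² = (33 + ((13 - 39) + 47)*(-1/54))² = (33 + (-26 + 47)*(-1/54))² = (33 + 21*(-1/54))² = (33 - 7/18)² = (587/18)² = 344569/324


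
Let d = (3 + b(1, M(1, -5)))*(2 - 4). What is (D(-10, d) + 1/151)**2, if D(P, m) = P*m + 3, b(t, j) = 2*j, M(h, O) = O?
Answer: 427910596/22801 ≈ 18767.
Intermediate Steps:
d = 14 (d = (3 + 2*(-5))*(2 - 4) = (3 - 10)*(-2) = -7*(-2) = 14)
D(P, m) = 3 + P*m
(D(-10, d) + 1/151)**2 = ((3 - 10*14) + 1/151)**2 = ((3 - 140) + 1/151)**2 = (-137 + 1/151)**2 = (-20686/151)**2 = 427910596/22801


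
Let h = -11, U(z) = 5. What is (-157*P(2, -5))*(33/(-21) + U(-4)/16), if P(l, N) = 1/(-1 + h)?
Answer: -7379/448 ≈ -16.471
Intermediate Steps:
P(l, N) = -1/12 (P(l, N) = 1/(-1 - 11) = 1/(-12) = -1/12)
(-157*P(2, -5))*(33/(-21) + U(-4)/16) = (-157*(-1/12))*(33/(-21) + 5/16) = 157*(33*(-1/21) + 5*(1/16))/12 = 157*(-11/7 + 5/16)/12 = (157/12)*(-141/112) = -7379/448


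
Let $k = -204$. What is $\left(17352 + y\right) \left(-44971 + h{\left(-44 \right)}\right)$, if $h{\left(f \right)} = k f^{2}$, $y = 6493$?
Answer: $-10489773175$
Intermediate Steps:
$h{\left(f \right)} = - 204 f^{2}$
$\left(17352 + y\right) \left(-44971 + h{\left(-44 \right)}\right) = \left(17352 + 6493\right) \left(-44971 - 204 \left(-44\right)^{2}\right) = 23845 \left(-44971 - 394944\right) = 23845 \left(-439915\right) = -10489773175$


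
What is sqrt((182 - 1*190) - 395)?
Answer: I*sqrt(403) ≈ 20.075*I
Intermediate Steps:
sqrt((182 - 1*190) - 395) = sqrt((182 - 190) - 395) = sqrt(-8 - 395) = sqrt(-403) = I*sqrt(403)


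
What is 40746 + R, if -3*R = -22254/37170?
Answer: 757268119/18585 ≈ 40746.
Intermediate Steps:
R = 3709/18585 (R = -(-7418)/37170 = -⅓*(-3709/6195) = 3709/18585 ≈ 0.19957)
40746 + R = 40746 + 3709/18585 = 757268119/18585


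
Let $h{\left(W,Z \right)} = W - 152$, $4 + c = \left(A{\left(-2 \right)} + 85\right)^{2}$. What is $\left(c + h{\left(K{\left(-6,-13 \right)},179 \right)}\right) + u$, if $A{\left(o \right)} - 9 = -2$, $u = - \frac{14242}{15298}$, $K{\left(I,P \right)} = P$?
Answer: $\frac{63441334}{7649} \approx 8294.1$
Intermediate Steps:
$u = - \frac{7121}{7649}$ ($u = \left(-14242\right) \frac{1}{15298} = - \frac{7121}{7649} \approx -0.93097$)
$A{\left(o \right)} = 7$ ($A{\left(o \right)} = 9 - 2 = 7$)
$c = 8460$ ($c = -4 + \left(7 + 85\right)^{2} = -4 + 92^{2} = -4 + 8464 = 8460$)
$h{\left(W,Z \right)} = -152 + W$
$\left(c + h{\left(K{\left(-6,-13 \right)},179 \right)}\right) + u = \left(8460 - 165\right) - \frac{7121}{7649} = 8295 - \frac{7121}{7649} = \frac{63441334}{7649}$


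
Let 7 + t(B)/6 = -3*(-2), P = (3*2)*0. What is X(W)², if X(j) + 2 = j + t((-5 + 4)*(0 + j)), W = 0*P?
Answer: 64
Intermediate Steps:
P = 0 (P = 6*0 = 0)
t(B) = -6 (t(B) = -42 + 6*(-3*(-2)) = -42 + 6*6 = -42 + 36 = -6)
W = 0 (W = 0*0 = 0)
X(j) = -8 + j (X(j) = -2 + (j - 6) = -2 + (-6 + j) = -8 + j)
X(W)² = (-8 + 0)² = (-8)² = 64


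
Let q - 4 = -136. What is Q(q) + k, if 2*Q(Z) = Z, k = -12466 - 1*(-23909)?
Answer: 11377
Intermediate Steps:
k = 11443 (k = -12466 + 23909 = 11443)
q = -132 (q = 4 - 136 = -132)
Q(Z) = Z/2
Q(q) + k = (½)*(-132) + 11443 = -66 + 11443 = 11377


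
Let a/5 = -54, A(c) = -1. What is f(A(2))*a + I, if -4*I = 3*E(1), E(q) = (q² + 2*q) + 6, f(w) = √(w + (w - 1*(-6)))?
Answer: -2187/4 ≈ -546.75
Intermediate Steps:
a = -270 (a = 5*(-54) = -270)
f(w) = √(6 + 2*w) (f(w) = √(w + (w + 6)) = √(w + (6 + w)) = √(6 + 2*w))
E(q) = 6 + q² + 2*q
I = -27/4 (I = -3*(6 + 1² + 2*1)/4 = -3*(6 + 1 + 2)/4 = -3*9/4 = -¼*27 = -27/4 ≈ -6.7500)
f(A(2))*a + I = √(6 + 2*(-1))*(-270) - 27/4 = √(6 - 2)*(-270) - 27/4 = √4*(-270) - 27/4 = 2*(-270) - 27/4 = -540 - 27/4 = -2187/4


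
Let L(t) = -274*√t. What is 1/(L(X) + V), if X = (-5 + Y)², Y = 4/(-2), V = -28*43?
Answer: -1/3122 ≈ -0.00032031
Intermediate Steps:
V = -1204
Y = -2 (Y = 4*(-½) = -2)
X = 49 (X = (-5 - 2)² = (-7)² = 49)
1/(L(X) + V) = 1/(-274*√49 - 1204) = 1/(-274*7 - 1204) = 1/(-1918 - 1204) = 1/(-3122) = -1/3122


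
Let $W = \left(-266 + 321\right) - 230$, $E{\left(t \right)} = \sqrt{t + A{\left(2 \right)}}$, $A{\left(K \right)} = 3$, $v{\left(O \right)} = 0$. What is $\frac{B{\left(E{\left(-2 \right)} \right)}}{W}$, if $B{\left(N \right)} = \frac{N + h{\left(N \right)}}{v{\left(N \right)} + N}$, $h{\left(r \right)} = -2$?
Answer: $\frac{1}{175} \approx 0.0057143$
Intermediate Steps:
$E{\left(t \right)} = \sqrt{3 + t}$ ($E{\left(t \right)} = \sqrt{t + 3} = \sqrt{3 + t}$)
$B{\left(N \right)} = \frac{-2 + N}{N}$ ($B{\left(N \right)} = \frac{N - 2}{0 + N} = \frac{-2 + N}{N}$)
$W = -175$ ($W = 55 - 230 = -175$)
$\frac{B{\left(E{\left(-2 \right)} \right)}}{W} = \frac{\frac{1}{\sqrt{3 - 2}} \left(-2 + \sqrt{3 - 2}\right)}{-175} = \frac{-2 + \sqrt{1}}{\sqrt{1}} \left(- \frac{1}{175}\right) = \frac{-2 + 1}{1} \left(- \frac{1}{175}\right) = 1 \left(-1\right) \left(- \frac{1}{175}\right) = \left(-1\right) \left(- \frac{1}{175}\right) = \frac{1}{175}$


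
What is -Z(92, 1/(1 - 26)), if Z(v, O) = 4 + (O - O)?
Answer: -4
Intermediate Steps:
Z(v, O) = 4 (Z(v, O) = 4 + 0 = 4)
-Z(92, 1/(1 - 26)) = -1*4 = -4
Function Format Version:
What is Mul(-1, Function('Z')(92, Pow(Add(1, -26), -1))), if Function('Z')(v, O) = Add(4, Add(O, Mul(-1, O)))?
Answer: -4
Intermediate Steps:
Function('Z')(v, O) = 4 (Function('Z')(v, O) = Add(4, 0) = 4)
Mul(-1, Function('Z')(92, Pow(Add(1, -26), -1))) = Mul(-1, 4) = -4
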